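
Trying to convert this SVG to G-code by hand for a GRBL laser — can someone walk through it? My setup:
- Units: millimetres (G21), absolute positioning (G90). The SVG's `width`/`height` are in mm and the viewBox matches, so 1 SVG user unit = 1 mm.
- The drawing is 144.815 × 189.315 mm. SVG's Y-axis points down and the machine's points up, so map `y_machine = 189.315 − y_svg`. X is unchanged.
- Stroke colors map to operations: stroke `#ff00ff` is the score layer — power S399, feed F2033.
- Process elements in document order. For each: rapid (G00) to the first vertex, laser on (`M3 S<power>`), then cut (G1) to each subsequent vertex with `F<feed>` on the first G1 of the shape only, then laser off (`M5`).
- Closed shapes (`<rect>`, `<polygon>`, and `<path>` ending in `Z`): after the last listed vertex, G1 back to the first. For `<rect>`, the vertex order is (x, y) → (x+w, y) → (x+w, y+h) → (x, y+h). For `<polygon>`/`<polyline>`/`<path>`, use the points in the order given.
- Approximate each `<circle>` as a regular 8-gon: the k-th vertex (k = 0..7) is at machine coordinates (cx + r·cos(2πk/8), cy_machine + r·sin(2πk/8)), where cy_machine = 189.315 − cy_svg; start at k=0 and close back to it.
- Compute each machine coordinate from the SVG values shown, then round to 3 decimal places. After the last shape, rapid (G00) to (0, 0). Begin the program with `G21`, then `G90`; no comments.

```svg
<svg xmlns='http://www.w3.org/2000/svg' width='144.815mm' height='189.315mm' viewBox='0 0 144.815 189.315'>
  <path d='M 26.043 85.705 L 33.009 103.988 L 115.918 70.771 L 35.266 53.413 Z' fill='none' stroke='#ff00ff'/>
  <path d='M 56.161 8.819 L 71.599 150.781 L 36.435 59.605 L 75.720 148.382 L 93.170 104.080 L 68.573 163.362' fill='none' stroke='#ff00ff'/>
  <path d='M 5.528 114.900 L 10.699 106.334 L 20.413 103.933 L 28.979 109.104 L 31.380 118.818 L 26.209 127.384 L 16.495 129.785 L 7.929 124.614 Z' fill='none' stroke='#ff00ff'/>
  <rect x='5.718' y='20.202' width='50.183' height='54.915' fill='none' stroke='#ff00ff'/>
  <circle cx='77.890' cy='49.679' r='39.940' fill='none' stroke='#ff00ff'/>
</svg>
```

1 u = 1 mm; y_m = 189.315 − y.

[1] `<path>` closed polygon, #ff00ff→score S399 F2033: (26.043,103.610) → (33.009,85.327) → (115.918,118.544) → (35.266,135.902) → (26.043,103.610) (closed)

[2] `<path>` open polyline, #ff00ff→score S399 F2033: (56.161,180.496) → (71.599,38.534) → (36.435,129.710) → (75.720,40.933) → (93.170,85.235) → (68.573,25.953)

[3] `<path>` regular polygon, #ff00ff→score S399 F2033: (5.528,74.415) → (10.699,82.981) → (20.413,85.382) → (28.979,80.211) → (31.380,70.497) → (26.209,61.931) → (16.495,59.530) → (7.929,64.701) → (5.528,74.415) (closed)

[4] `<rect>` rectangle, #ff00ff→score S399 F2033: (5.718,169.113) → (55.901,169.113) → (55.901,114.198) → (5.718,114.198) → (5.718,169.113) (closed)

[5] `<circle>` circle, #ff00ff→score S399 F2033: (117.830,139.636) → (106.132,167.878) → (77.890,179.576) → (49.648,167.878) → (37.950,139.636) → (49.648,111.394) → (77.890,99.696) → (106.132,111.394) → (117.830,139.636) (closed)

G21
G90
G00 X26.043 Y103.610
M3 S399
G1 X33.009 Y85.327 F2033
G1 X115.918 Y118.544
G1 X35.266 Y135.902
G1 X26.043 Y103.610
M5
G00 X56.161 Y180.496
M3 S399
G1 X71.599 Y38.534 F2033
G1 X36.435 Y129.710
G1 X75.720 Y40.933
G1 X93.170 Y85.235
G1 X68.573 Y25.953
M5
G00 X5.528 Y74.415
M3 S399
G1 X10.699 Y82.981 F2033
G1 X20.413 Y85.382
G1 X28.979 Y80.211
G1 X31.380 Y70.497
G1 X26.209 Y61.931
G1 X16.495 Y59.530
G1 X7.929 Y64.701
G1 X5.528 Y74.415
M5
G00 X5.718 Y169.113
M3 S399
G1 X55.901 Y169.113 F2033
G1 X55.901 Y114.198
G1 X5.718 Y114.198
G1 X5.718 Y169.113
M5
G00 X117.830 Y139.636
M3 S399
G1 X106.132 Y167.878 F2033
G1 X77.890 Y179.576
G1 X49.648 Y167.878
G1 X37.950 Y139.636
G1 X49.648 Y111.394
G1 X77.890 Y99.696
G1 X106.132 Y111.394
G1 X117.830 Y139.636
M5
G00 X0.000 Y0.000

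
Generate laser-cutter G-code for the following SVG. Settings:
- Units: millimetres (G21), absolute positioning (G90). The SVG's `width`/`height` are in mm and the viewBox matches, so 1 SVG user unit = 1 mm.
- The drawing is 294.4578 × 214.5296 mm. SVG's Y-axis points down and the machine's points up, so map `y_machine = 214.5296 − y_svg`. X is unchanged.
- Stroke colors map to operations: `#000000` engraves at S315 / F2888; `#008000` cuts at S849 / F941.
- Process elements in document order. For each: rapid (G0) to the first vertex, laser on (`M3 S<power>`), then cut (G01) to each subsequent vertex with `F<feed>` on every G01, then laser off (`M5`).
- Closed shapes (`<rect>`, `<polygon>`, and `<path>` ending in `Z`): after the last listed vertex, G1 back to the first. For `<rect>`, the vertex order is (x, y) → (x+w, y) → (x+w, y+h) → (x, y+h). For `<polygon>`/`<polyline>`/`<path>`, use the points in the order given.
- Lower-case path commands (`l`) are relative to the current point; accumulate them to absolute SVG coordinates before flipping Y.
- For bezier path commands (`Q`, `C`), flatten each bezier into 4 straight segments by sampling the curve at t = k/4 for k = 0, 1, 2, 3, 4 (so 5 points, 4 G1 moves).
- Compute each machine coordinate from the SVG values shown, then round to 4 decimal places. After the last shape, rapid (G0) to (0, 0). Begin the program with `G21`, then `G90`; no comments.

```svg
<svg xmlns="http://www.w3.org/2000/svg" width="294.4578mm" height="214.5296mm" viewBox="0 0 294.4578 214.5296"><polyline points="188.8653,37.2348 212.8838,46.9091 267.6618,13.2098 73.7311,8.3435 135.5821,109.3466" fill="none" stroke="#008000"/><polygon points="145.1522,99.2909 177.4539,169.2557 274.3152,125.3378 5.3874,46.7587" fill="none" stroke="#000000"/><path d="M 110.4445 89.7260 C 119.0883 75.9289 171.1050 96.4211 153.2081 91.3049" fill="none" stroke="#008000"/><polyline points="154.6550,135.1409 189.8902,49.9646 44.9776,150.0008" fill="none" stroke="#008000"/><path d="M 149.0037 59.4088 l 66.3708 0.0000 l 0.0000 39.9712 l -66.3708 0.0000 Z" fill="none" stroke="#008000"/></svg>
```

G21
G90
G0 X188.8653 Y177.2948
M3 S849
G01 X212.8838 Y167.6205 F941
G01 X267.6618 Y201.3198 F941
G01 X73.7311 Y206.1861 F941
G01 X135.5821 Y105.1830 F941
M5
G0 X145.1522 Y115.2387
M3 S315
G01 X177.4539 Y45.2739 F2888
G01 X274.3152 Y89.1918 F2888
G01 X5.3874 Y167.7709 F2888
G01 X145.1522 Y115.2387 F2888
M5
G0 X110.4445 Y124.8036
M3 S849
G01 X123.2897 Y129.6581 F941
G01 X141.7791 Y127.2695 F941
G01 X155.2921 Y123.2532 F941
G01 X153.2081 Y123.2247 F941
M5
G0 X154.6550 Y79.3887
M3 S849
G01 X189.8902 Y164.5650 F941
G01 X44.9776 Y64.5288 F941
M5
G0 X149.0037 Y155.1208
M3 S849
G01 X215.3745 Y155.1208 F941
G01 X215.3745 Y115.1496 F941
G01 X149.0037 Y115.1496 F941
G01 X149.0037 Y155.1208 F941
M5
G0 X0.0000 Y0.0000

1 u = 1 mm; y_m = 214.5296 − y.

[1] `<polyline>` open polyline, #008000→cut S849 F941: (188.8653,177.2948) → (212.8838,167.6205) → (267.6618,201.3198) → (73.7311,206.1861) → (135.5821,105.1830)

[2] `<polygon>` closed polygon, #000000→engrave S315 F2888: (145.1522,115.2387) → (177.4539,45.2739) → (274.3152,89.1918) → (5.3874,167.7709) → (145.1522,115.2387) (closed)

[3] `<path>` cubic bezier, #008000→cut S849 F941: (110.4445,124.8036) → (123.2897,129.6581) → (141.7791,127.2695) → (155.2921,123.2532) → (153.2081,123.2247)

[4] `<polyline>` open polyline, #008000→cut S849 F941: (154.6550,79.3887) → (189.8902,164.5650) → (44.9776,64.5288)

[5] `<path>` rectangle, #008000→cut S849 F941: (149.0037,155.1208) → (215.3745,155.1208) → (215.3745,115.1496) → (149.0037,115.1496) → (149.0037,155.1208) (closed)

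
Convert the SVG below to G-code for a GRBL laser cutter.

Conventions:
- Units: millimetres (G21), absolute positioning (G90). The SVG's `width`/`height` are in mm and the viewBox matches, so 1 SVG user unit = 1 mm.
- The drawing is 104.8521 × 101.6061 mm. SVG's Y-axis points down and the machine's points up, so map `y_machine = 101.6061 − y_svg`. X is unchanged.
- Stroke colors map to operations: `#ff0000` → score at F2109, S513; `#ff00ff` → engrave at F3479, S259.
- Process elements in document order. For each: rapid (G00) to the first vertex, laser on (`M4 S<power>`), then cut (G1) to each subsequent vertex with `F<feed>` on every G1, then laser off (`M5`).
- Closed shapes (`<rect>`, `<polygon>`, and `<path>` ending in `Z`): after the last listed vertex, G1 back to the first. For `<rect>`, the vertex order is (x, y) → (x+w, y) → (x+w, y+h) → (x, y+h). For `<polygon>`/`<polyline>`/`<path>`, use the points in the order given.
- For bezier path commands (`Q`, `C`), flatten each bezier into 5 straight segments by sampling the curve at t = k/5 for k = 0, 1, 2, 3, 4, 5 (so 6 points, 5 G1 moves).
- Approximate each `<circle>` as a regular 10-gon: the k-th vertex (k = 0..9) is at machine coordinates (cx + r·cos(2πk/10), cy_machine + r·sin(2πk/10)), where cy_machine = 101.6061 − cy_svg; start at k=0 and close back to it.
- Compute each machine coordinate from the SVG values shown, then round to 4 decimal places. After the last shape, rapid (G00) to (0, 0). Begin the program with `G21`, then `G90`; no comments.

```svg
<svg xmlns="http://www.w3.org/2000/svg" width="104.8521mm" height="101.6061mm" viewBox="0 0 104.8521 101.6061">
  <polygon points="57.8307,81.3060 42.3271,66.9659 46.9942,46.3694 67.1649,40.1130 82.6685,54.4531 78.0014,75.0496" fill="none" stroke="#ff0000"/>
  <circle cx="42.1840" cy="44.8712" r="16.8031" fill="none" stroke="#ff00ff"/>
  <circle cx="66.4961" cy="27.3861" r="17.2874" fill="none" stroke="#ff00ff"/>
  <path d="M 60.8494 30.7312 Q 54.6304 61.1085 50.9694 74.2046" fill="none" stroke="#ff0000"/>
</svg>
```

G21
G90
G00 X57.8307 Y20.3001
M4 S513
G1 X42.3271 Y34.6402 F2109
G1 X46.9942 Y55.2367 F2109
G1 X67.1649 Y61.4931 F2109
G1 X82.6685 Y47.1530 F2109
G1 X78.0014 Y26.5565 F2109
G1 X57.8307 Y20.3001 F2109
M5
G00 X58.9871 Y56.7349
M4 S259
G1 X55.7780 Y66.6115 F3479
G1 X47.3764 Y72.7156 F3479
G1 X36.9916 Y72.7156 F3479
G1 X28.5900 Y66.6115 F3479
G1 X25.3809 Y56.7349 F3479
G1 X28.5900 Y46.8583 F3479
G1 X36.9916 Y40.7542 F3479
G1 X47.3764 Y40.7542 F3479
G1 X55.7780 Y46.8583 F3479
G1 X58.9871 Y56.7349 F3479
M5
G00 X83.7835 Y74.2200
M4 S259
G1 X80.4819 Y84.3813 F3479
G1 X71.8382 Y90.6613 F3479
G1 X61.1540 Y90.6613 F3479
G1 X52.5103 Y84.3813 F3479
G1 X49.2087 Y74.2200 F3479
G1 X52.5103 Y64.0587 F3479
G1 X61.1540 Y57.7787 F3479
G1 X71.8382 Y57.7787 F3479
G1 X80.4819 Y64.0587 F3479
G1 X83.7835 Y74.2200 F3479
M5
G00 X60.8494 Y70.8749
M4 S513
G1 X58.4641 Y59.4152 F2109
G1 X56.2835 Y49.3381 F2109
G1 X54.3075 Y40.6434 F2109
G1 X52.5361 Y33.3312 F2109
G1 X50.9694 Y27.4015 F2109
M5
G00 X0.0000 Y0.0000

Since the viewBox matches the mm dimensions, user units are millimetres directly. The only transform is the Y-flip y_m = 101.6061 − y_svg.

Shape 1 is a regular polygon drawn with `<polygon>`. Its stroke #ff0000 means score at S513, F2109. After flipping Y the toolpath is (57.8307,20.3001) → (42.3271,34.6402) → (46.9942,55.2367) → (67.1649,61.4931) → (82.6685,47.1530) → (78.0014,26.5565) → (57.8307,20.3001), returning to the start.

Shape 2 is a circle drawn with `<circle>`. Its stroke #ff00ff means engrave at S259, F3479. After flipping Y the toolpath is (58.9871,56.7349) → (55.7780,66.6115) → (47.3764,72.7156) → (36.9916,72.7156) → (28.5900,66.6115) → (25.3809,56.7349) → (28.5900,46.8583) → (36.9916,40.7542) → (47.3764,40.7542) → (55.7780,46.8583) → (58.9871,56.7349), returning to the start.

Shape 3 is a circle drawn with `<circle>`. Its stroke #ff00ff means engrave at S259, F3479. After flipping Y the toolpath is (83.7835,74.2200) → (80.4819,84.3813) → (71.8382,90.6613) → (61.1540,90.6613) → (52.5103,84.3813) → (49.2087,74.2200) → (52.5103,64.0587) → (61.1540,57.7787) → (71.8382,57.7787) → (80.4819,64.0587) → (83.7835,74.2200), returning to the start.

Shape 4 is a quadratic bezier drawn with `<path>`. Its stroke #ff0000 means score at S513, F2109. After flipping Y the toolpath is (60.8494,70.8749) → (58.4641,59.4152) → (56.2835,49.3381) → (54.3075,40.6434) → (52.5361,33.3312) → (50.9694,27.4015).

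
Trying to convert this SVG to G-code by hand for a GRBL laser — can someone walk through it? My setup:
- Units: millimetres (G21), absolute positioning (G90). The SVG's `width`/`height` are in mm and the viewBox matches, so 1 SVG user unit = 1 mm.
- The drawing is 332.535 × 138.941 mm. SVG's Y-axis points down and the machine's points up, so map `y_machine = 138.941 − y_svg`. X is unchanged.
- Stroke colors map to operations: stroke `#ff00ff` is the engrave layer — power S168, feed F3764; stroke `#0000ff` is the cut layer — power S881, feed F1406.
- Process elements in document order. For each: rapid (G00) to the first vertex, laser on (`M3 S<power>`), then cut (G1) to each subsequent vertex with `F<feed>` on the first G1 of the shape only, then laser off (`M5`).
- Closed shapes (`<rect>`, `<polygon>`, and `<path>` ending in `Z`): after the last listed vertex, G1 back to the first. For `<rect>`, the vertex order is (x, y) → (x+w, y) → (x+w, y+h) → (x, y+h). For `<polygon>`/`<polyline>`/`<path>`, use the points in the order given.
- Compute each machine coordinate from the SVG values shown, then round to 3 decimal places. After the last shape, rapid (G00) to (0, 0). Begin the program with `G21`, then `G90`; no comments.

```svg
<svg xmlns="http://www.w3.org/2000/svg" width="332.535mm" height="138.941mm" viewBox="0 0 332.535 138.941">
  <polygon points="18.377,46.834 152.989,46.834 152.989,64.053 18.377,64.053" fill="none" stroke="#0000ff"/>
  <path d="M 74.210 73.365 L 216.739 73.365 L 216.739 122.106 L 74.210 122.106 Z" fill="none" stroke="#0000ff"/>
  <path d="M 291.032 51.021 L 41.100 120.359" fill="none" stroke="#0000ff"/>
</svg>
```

viewBox `0 0 332.535 138.941` with mm width/height → 1 unit = 1 mm. Flip: y_m = 138.941 − y_svg.

**Shape 1** — `<polygon>` rectangle, stroke `#0000ff` → cut (S881, F1406). Machine vertices: (18.377,92.107) → (152.989,92.107) → (152.989,74.888) → (18.377,74.888) → (18.377,92.107). Closed: final G1 returns to the first vertex.

**Shape 2** — `<path>` rectangle, stroke `#0000ff` → cut (S881, F1406). Machine vertices: (74.210,65.576) → (216.739,65.576) → (216.739,16.835) → (74.210,16.835) → (74.210,65.576). Closed: final G1 returns to the first vertex.

**Shape 3** — `<path>` line segment, stroke `#0000ff` → cut (S881, F1406). Machine vertices: (291.032,87.920) → (41.100,18.582). Open path.

G21
G90
G00 X18.377 Y92.107
M3 S881
G1 X152.989 Y92.107 F1406
G1 X152.989 Y74.888
G1 X18.377 Y74.888
G1 X18.377 Y92.107
M5
G00 X74.210 Y65.576
M3 S881
G1 X216.739 Y65.576 F1406
G1 X216.739 Y16.835
G1 X74.210 Y16.835
G1 X74.210 Y65.576
M5
G00 X291.032 Y87.920
M3 S881
G1 X41.100 Y18.582 F1406
M5
G00 X0.000 Y0.000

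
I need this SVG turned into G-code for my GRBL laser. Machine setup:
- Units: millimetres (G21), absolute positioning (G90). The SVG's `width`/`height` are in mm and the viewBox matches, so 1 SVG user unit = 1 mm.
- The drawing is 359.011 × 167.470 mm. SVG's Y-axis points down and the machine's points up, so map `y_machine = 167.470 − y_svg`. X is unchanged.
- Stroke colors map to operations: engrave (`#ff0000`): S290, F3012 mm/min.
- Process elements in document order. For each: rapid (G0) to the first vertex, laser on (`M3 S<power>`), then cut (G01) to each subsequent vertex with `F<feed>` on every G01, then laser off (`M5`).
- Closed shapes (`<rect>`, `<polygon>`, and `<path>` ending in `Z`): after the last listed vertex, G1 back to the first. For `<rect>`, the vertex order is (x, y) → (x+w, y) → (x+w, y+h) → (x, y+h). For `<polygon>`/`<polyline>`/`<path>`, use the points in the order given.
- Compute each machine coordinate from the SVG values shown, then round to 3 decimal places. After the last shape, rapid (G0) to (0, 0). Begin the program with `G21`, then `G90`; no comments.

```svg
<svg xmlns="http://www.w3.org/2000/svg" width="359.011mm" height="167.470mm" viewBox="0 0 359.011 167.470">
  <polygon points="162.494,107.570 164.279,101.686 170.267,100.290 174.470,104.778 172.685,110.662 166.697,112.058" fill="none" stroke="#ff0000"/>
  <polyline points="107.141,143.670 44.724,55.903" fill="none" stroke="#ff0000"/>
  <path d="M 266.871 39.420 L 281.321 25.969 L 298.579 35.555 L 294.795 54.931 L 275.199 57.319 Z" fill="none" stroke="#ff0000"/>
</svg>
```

viewBox `0 0 359.011 167.470` with mm width/height → 1 unit = 1 mm. Flip: y_m = 167.470 − y_svg.

**Shape 1** — `<polygon>` regular polygon, stroke `#ff0000` → engrave (S290, F3012). Machine vertices: (162.494,59.900) → (164.279,65.784) → (170.267,67.180) → (174.470,62.692) → (172.685,56.808) → (166.697,55.412) → (162.494,59.900). Closed: final G1 returns to the first vertex.

**Shape 2** — `<polyline>` line segment, stroke `#ff0000` → engrave (S290, F3012). Machine vertices: (107.141,23.800) → (44.724,111.567). Open path.

**Shape 3** — `<path>` regular polygon, stroke `#ff0000` → engrave (S290, F3012). Machine vertices: (266.871,128.050) → (281.321,141.501) → (298.579,131.915) → (294.795,112.539) → (275.199,110.151) → (266.871,128.050). Closed: final G1 returns to the first vertex.

G21
G90
G0 X162.494 Y59.900
M3 S290
G01 X164.279 Y65.784 F3012
G01 X170.267 Y67.180 F3012
G01 X174.470 Y62.692 F3012
G01 X172.685 Y56.808 F3012
G01 X166.697 Y55.412 F3012
G01 X162.494 Y59.900 F3012
M5
G0 X107.141 Y23.800
M3 S290
G01 X44.724 Y111.567 F3012
M5
G0 X266.871 Y128.050
M3 S290
G01 X281.321 Y141.501 F3012
G01 X298.579 Y131.915 F3012
G01 X294.795 Y112.539 F3012
G01 X275.199 Y110.151 F3012
G01 X266.871 Y128.050 F3012
M5
G0 X0.000 Y0.000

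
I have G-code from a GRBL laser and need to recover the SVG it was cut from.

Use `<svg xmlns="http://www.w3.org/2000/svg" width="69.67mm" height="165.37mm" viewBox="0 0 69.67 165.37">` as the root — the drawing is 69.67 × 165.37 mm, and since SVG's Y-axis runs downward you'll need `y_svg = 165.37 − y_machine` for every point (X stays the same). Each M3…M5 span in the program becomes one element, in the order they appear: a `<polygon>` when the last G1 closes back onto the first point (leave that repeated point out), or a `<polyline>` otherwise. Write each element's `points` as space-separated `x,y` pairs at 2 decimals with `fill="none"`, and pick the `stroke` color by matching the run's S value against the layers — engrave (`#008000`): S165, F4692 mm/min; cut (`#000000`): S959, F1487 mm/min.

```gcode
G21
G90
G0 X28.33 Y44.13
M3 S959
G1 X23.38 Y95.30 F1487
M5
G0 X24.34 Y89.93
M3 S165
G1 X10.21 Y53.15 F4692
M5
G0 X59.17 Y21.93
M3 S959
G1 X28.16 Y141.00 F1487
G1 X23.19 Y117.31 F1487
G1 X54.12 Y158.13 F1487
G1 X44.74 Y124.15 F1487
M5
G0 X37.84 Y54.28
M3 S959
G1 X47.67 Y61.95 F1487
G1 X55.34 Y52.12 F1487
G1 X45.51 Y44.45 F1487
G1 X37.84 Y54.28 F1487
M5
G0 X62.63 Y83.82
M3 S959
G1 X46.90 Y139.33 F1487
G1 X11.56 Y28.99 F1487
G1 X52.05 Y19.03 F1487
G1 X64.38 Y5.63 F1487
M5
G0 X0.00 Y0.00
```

<svg xmlns="http://www.w3.org/2000/svg" width="69.67mm" height="165.37mm" viewBox="0 0 69.67 165.37">
  <polyline points="28.33,121.24 23.38,70.07" fill="none" stroke="#000000"/>
  <polyline points="24.34,75.44 10.21,112.22" fill="none" stroke="#008000"/>
  <polyline points="59.17,143.44 28.16,24.37 23.19,48.06 54.12,7.24 44.74,41.22" fill="none" stroke="#000000"/>
  <polygon points="37.84,111.09 47.67,103.42 55.34,113.25 45.51,120.92" fill="none" stroke="#000000"/>
  <polyline points="62.63,81.55 46.90,26.04 11.56,136.38 52.05,146.34 64.38,159.74" fill="none" stroke="#000000"/>
</svg>

Each laser-on run becomes one SVG element. Flip Y back into SVG space with y_svg = 165.37 − y_machine.

Run 1: power S959 maps to stroke `#000000` (cut). The run is open, so emit a `<polyline>` with points (Y-flipped): 28.33,121.24 23.38,70.07.

Run 2: power S165 maps to stroke `#008000` (engrave). The run is open, so emit a `<polyline>` with points (Y-flipped): 24.34,75.44 10.21,112.22.

Run 3: power S959 maps to stroke `#000000` (cut). The run is open, so emit a `<polyline>` with points (Y-flipped): 59.17,143.44 28.16,24.37 23.19,48.06 54.12,7.24 44.74,41.22.

Run 4: S959 ⇒ cut layer `#000000`. The run returns to its start, so emit a `<polygon>` with points (Y-flipped): 37.84,111.09 47.67,103.42 55.34,113.25 45.51,120.92.

Run 5: the run's S959 means `#000000` (cut). The run is open, so emit a `<polyline>` with points (Y-flipped): 62.63,81.55 46.90,26.04 11.56,136.38 52.05,146.34 64.38,159.74.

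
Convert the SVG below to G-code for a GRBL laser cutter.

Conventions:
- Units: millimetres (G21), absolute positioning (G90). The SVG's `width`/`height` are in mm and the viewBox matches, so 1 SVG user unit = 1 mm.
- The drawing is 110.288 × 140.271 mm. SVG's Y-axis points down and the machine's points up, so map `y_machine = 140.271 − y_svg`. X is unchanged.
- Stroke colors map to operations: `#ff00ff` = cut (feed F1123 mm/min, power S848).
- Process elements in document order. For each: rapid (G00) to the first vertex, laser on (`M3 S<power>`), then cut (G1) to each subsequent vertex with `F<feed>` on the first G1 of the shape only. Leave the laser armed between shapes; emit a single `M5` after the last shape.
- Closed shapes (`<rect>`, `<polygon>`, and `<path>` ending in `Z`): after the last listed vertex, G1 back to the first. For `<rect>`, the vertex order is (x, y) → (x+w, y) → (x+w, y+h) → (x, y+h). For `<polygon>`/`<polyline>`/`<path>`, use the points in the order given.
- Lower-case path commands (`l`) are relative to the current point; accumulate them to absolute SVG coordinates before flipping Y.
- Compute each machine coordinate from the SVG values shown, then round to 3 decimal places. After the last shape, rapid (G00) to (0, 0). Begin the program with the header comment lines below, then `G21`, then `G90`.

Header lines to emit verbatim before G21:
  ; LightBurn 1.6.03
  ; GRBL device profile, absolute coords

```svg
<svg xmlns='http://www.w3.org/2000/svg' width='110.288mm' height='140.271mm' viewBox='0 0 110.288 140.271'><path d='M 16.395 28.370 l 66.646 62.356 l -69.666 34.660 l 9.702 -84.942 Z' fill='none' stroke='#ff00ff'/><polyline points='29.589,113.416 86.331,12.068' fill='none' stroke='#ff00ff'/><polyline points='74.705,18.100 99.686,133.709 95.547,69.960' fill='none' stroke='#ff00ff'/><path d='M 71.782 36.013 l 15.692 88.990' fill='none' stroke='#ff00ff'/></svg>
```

; LightBurn 1.6.03
; GRBL device profile, absolute coords
G21
G90
G00 X16.395 Y111.901
M3 S848
G1 X83.041 Y49.545 F1123
G1 X13.375 Y14.885
G1 X23.077 Y99.827
G1 X16.395 Y111.901
G00 X29.589 Y26.855
M3 S848
G1 X86.331 Y128.203 F1123
G00 X74.705 Y122.171
M3 S848
G1 X99.686 Y6.562 F1123
G1 X95.547 Y70.311
G00 X71.782 Y104.258
M3 S848
G1 X87.474 Y15.268 F1123
M5
G00 X0.000 Y0.000

Since the viewBox matches the mm dimensions, user units are millimetres directly. The only transform is the Y-flip y_m = 140.271 − y_svg.

Shape 1 is a closed polygon drawn with `<path>`. Its stroke #ff00ff means cut at S848, F1123. After flipping Y the toolpath is (16.395,111.901) → (83.041,49.545) → (13.375,14.885) → (23.077,99.827) → (16.395,111.901), returning to the start.

Shape 2 is a line segment drawn with `<polyline>`. Its stroke #ff00ff means cut at S848, F1123. After flipping Y the toolpath is (29.589,26.855) → (86.331,128.203).

Shape 3 is a open polyline drawn with `<polyline>`. Its stroke #ff00ff means cut at S848, F1123. After flipping Y the toolpath is (74.705,122.171) → (99.686,6.562) → (95.547,70.311).

Shape 4 is a line segment drawn with `<path>`. Its stroke #ff00ff means cut at S848, F1123. After flipping Y the toolpath is (71.782,104.258) → (87.474,15.268).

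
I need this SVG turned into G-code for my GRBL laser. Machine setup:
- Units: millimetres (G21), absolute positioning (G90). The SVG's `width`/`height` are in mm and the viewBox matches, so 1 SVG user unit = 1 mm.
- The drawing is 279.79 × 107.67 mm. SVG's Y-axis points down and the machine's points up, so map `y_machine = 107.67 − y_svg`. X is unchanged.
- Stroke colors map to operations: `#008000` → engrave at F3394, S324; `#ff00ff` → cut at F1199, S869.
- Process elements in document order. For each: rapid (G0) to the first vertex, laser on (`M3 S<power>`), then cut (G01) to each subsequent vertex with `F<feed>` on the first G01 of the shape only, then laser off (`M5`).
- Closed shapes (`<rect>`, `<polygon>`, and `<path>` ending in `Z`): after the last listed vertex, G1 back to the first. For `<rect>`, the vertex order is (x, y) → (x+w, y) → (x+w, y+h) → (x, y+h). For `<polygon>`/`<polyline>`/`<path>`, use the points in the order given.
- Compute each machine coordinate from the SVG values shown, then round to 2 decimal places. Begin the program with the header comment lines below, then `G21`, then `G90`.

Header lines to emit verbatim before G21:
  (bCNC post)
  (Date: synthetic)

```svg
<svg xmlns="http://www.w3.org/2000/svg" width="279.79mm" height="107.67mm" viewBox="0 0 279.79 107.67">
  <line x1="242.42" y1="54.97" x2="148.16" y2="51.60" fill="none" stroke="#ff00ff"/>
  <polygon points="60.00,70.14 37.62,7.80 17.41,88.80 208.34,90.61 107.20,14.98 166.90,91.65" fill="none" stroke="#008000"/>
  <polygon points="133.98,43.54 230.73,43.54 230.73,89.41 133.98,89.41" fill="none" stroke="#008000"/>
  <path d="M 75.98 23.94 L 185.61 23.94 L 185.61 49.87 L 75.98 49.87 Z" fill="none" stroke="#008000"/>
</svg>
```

viewBox `0 0 279.79 107.67` with mm width/height → 1 unit = 1 mm. Flip: y_m = 107.67 − y_svg.

**Shape 1** — `<line>` line segment, stroke `#ff00ff` → cut (S869, F1199). Machine vertices: (242.42,52.70) → (148.16,56.07). Open path.

**Shape 2** — `<polygon>` closed polygon, stroke `#008000` → engrave (S324, F3394). Machine vertices: (60.00,37.53) → (37.62,99.87) → (17.41,18.87) → (208.34,17.06) → (107.20,92.69) → (166.90,16.02) → (60.00,37.53). Closed: final G1 returns to the first vertex.

**Shape 3** — `<polygon>` rectangle, stroke `#008000` → engrave (S324, F3394). Machine vertices: (133.98,64.13) → (230.73,64.13) → (230.73,18.26) → (133.98,18.26) → (133.98,64.13). Closed: final G1 returns to the first vertex.

**Shape 4** — `<path>` rectangle, stroke `#008000` → engrave (S324, F3394). Machine vertices: (75.98,83.73) → (185.61,83.73) → (185.61,57.80) → (75.98,57.80) → (75.98,83.73). Closed: final G1 returns to the first vertex.

(bCNC post)
(Date: synthetic)
G21
G90
G0 X242.42 Y52.70
M3 S869
G01 X148.16 Y56.07 F1199
M5
G0 X60.00 Y37.53
M3 S324
G01 X37.62 Y99.87 F3394
G01 X17.41 Y18.87
G01 X208.34 Y17.06
G01 X107.20 Y92.69
G01 X166.90 Y16.02
G01 X60.00 Y37.53
M5
G0 X133.98 Y64.13
M3 S324
G01 X230.73 Y64.13 F3394
G01 X230.73 Y18.26
G01 X133.98 Y18.26
G01 X133.98 Y64.13
M5
G0 X75.98 Y83.73
M3 S324
G01 X185.61 Y83.73 F3394
G01 X185.61 Y57.80
G01 X75.98 Y57.80
G01 X75.98 Y83.73
M5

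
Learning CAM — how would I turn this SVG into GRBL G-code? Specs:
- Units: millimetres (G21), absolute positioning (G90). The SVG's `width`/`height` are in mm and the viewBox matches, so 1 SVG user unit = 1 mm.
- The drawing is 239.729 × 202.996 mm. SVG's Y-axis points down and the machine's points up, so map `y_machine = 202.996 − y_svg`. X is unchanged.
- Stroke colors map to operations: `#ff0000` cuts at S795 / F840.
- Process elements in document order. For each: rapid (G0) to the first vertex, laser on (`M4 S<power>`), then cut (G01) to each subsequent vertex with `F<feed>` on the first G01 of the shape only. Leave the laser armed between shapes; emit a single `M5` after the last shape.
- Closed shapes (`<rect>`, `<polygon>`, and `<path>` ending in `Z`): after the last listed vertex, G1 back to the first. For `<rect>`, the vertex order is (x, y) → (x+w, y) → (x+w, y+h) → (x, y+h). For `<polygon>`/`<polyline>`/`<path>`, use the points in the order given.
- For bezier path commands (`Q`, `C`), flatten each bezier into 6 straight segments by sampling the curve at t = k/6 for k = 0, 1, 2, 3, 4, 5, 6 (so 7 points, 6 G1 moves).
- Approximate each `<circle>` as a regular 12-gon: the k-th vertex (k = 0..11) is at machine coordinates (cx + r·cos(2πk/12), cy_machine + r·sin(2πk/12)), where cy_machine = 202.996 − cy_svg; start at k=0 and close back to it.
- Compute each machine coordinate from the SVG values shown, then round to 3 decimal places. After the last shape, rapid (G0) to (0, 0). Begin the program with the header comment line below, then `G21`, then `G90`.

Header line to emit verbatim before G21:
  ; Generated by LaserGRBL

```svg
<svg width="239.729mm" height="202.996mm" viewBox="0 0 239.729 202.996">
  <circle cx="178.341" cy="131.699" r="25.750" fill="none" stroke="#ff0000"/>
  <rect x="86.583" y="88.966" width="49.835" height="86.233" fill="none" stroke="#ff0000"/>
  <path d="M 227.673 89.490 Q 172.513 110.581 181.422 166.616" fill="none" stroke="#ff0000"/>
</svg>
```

; Generated by LaserGRBL
G21
G90
G0 X204.091 Y71.297
M4 S795
G01 X200.641 Y84.172 F840
G01 X191.216 Y93.597
G01 X178.341 Y97.047
G01 X165.466 Y93.597
G01 X156.041 Y84.172
G01 X152.591 Y71.297
G01 X156.041 Y58.422
G01 X165.466 Y48.997
G01 X178.341 Y45.547
G01 X191.216 Y48.997
G01 X200.641 Y58.422
G01 X204.091 Y71.297
G0 X86.583 Y114.030
M4 S795
G01 X136.418 Y114.030 F840
G01 X136.418 Y27.797
G01 X86.583 Y27.797
G01 X86.583 Y114.030
G0 X227.673 Y113.506
M4 S795
G01 X211.066 Y105.505 F840
G01 X198.018 Y95.563
G01 X188.530 Y83.679
G01 X182.601 Y69.854
G01 X180.232 Y54.088
G01 X181.422 Y36.380
M5
G0 X0.000 Y0.000

Since the viewBox matches the mm dimensions, user units are millimetres directly. The only transform is the Y-flip y_m = 202.996 − y_svg.

Shape 1 is a circle drawn with `<circle>`. Its stroke #ff0000 means cut at S795, F840. After flipping Y the toolpath is (204.091,71.297) → (200.641,84.172) → (191.216,93.597) → (178.341,97.047) → (165.466,93.597) → (156.041,84.172) → (152.591,71.297) → (156.041,58.422) → (165.466,48.997) → (178.341,45.547) → (191.216,48.997) → (200.641,58.422) → (204.091,71.297), returning to the start.

Shape 2 is a rectangle drawn with `<rect>`. Its stroke #ff0000 means cut at S795, F840. After flipping Y the toolpath is (86.583,114.030) → (136.418,114.030) → (136.418,27.797) → (86.583,27.797) → (86.583,114.030), returning to the start.

Shape 3 is a quadratic bezier drawn with `<path>`. Its stroke #ff0000 means cut at S795, F840. After flipping Y the toolpath is (227.673,113.506) → (211.066,105.505) → (198.018,95.563) → (188.530,83.679) → (182.601,69.854) → (180.232,54.088) → (181.422,36.380).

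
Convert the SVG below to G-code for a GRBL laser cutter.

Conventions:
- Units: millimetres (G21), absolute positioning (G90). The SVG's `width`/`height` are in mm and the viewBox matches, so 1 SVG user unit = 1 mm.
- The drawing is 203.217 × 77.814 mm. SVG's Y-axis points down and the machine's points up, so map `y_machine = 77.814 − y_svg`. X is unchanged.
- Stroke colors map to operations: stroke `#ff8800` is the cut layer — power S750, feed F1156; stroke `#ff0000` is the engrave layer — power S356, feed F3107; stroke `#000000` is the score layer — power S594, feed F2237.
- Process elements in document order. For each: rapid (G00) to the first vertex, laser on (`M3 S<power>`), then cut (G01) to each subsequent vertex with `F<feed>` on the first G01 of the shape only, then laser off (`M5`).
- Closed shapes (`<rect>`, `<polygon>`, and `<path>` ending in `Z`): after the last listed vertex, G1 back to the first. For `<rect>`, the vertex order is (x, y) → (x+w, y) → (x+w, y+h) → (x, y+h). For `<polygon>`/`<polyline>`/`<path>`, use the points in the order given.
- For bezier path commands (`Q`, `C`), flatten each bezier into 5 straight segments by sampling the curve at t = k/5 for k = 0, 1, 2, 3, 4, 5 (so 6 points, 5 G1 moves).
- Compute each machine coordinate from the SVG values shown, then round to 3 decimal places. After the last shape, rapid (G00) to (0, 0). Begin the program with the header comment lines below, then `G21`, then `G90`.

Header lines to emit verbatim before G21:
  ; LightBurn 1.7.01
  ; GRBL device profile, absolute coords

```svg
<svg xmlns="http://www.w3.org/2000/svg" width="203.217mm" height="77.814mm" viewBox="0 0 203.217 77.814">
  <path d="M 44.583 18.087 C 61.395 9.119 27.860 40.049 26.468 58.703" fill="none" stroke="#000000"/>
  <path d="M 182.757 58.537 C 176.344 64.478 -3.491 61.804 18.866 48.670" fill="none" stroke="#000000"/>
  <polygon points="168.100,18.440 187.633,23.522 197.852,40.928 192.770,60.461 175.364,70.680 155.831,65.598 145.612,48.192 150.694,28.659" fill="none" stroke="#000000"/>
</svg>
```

viewBox `0 0 203.217 77.814` with mm width/height → 1 unit = 1 mm. Flip: y_m = 77.814 − y_svg.

**Shape 1** — `<path>` cubic bezier, stroke `#000000` → score (S594, F2237). Control points (SVG): P0=(44.583,18.087), P1=(61.395,9.119), P2=(27.860,40.049), P3=(26.468,58.703); sampled at t=k/5. Machine vertices: (44.583,59.727) → (49.288,60.737) → (45.870,54.677) → (38.288,44.049) → (30.500,31.359) → (26.468,19.111). Open path.

**Shape 2** — `<path>` cubic bezier, stroke `#000000` → score (S594, F2237). Control points (SVG): P0=(182.757,58.537), P1=(176.344,64.478), P2=(-3.491,61.804), P3=(18.866,48.670); sampled at t=k/5. Machine vertices: (182.757,19.277) → (161.103,16.761) → (115.858,16.401) → (65.050,18.286) → (26.710,22.504) → (18.866,29.144). Open path.

**Shape 3** — `<polygon>` regular polygon, stroke `#000000` → score (S594, F2237). Machine vertices: (168.100,59.374) → (187.633,54.292) → (197.852,36.886) → (192.770,17.353) → (175.364,7.134) → (155.831,12.216) → (145.612,29.622) → (150.694,49.155) → (168.100,59.374). Closed: final G1 returns to the first vertex.

; LightBurn 1.7.01
; GRBL device profile, absolute coords
G21
G90
G00 X44.583 Y59.727
M3 S594
G01 X49.288 Y60.737 F2237
G01 X45.870 Y54.677
G01 X38.288 Y44.049
G01 X30.500 Y31.359
G01 X26.468 Y19.111
M5
G00 X182.757 Y19.277
M3 S594
G01 X161.103 Y16.761 F2237
G01 X115.858 Y16.401
G01 X65.050 Y18.286
G01 X26.710 Y22.504
G01 X18.866 Y29.144
M5
G00 X168.100 Y59.374
M3 S594
G01 X187.633 Y54.292 F2237
G01 X197.852 Y36.886
G01 X192.770 Y17.353
G01 X175.364 Y7.134
G01 X155.831 Y12.216
G01 X145.612 Y29.622
G01 X150.694 Y49.155
G01 X168.100 Y59.374
M5
G00 X0.000 Y0.000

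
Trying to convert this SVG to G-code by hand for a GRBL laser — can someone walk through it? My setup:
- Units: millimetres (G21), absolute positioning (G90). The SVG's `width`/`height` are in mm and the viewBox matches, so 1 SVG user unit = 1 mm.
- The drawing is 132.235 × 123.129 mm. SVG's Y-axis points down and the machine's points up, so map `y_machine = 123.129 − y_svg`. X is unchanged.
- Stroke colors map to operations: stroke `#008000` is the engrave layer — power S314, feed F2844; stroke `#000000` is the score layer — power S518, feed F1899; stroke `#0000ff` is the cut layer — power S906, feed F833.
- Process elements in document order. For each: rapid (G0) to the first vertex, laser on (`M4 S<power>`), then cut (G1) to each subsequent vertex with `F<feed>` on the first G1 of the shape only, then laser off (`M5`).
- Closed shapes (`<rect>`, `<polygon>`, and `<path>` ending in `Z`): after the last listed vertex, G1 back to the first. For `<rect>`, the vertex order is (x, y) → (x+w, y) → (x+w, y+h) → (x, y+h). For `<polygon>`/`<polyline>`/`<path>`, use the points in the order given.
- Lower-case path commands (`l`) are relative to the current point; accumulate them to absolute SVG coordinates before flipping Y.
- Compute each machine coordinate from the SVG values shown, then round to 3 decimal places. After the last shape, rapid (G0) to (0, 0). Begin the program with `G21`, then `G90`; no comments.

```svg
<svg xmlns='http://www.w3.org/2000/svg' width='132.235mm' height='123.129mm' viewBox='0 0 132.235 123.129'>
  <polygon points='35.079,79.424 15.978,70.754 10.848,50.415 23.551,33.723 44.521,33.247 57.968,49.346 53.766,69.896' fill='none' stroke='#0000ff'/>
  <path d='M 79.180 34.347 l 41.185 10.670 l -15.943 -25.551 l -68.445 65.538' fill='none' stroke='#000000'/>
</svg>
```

G21
G90
G0 X35.079 Y43.705
M4 S906
G1 X15.978 Y52.375 F833
G1 X10.848 Y72.714
G1 X23.551 Y89.406
G1 X44.521 Y89.882
G1 X57.968 Y73.783
G1 X53.766 Y53.233
G1 X35.079 Y43.705
M5
G0 X79.180 Y88.782
M4 S518
G1 X120.365 Y78.112 F1899
G1 X104.422 Y103.663
G1 X35.977 Y38.125
M5
G0 X0.000 Y0.000

Since the viewBox matches the mm dimensions, user units are millimetres directly. The only transform is the Y-flip y_m = 123.129 − y_svg.

Shape 1 is a regular polygon drawn with `<polygon>`. Its stroke #0000ff means cut at S906, F833. After flipping Y the toolpath is (35.079,43.705) → (15.978,52.375) → (10.848,72.714) → (23.551,89.406) → (44.521,89.882) → (57.968,73.783) → (53.766,53.233) → (35.079,43.705), returning to the start.

Shape 2 is a open polyline drawn with `<path>`. Its stroke #000000 means score at S518, F1899. After flipping Y the toolpath is (79.180,88.782) → (120.365,78.112) → (104.422,103.663) → (35.977,38.125).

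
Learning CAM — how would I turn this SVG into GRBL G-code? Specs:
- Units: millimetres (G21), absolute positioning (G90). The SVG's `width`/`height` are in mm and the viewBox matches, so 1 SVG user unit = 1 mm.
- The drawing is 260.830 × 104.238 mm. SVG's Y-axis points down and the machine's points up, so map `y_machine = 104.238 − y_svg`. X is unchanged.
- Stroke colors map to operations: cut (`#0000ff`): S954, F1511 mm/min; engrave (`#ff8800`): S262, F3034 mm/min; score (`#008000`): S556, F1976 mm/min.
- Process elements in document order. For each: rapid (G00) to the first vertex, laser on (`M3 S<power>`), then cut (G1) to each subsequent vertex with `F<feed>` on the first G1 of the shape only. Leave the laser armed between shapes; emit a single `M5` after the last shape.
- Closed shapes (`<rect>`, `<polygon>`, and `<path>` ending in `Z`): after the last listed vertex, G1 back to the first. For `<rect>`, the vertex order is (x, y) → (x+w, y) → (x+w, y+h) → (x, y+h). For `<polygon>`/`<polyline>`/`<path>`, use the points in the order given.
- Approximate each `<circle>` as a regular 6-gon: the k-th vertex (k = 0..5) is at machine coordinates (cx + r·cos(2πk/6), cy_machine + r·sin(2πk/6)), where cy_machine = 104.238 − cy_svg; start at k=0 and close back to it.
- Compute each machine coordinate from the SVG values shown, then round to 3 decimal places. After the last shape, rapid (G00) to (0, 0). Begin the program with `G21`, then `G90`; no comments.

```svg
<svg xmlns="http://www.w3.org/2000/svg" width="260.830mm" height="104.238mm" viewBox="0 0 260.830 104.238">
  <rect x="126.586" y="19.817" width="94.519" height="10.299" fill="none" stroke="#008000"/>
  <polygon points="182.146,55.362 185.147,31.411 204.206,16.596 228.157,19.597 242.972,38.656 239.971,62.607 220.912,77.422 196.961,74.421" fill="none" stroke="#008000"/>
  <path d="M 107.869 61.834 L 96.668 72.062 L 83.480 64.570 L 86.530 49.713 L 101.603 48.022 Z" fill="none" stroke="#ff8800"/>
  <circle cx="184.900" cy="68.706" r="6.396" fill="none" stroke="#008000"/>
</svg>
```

viewBox `0 0 260.830 104.238` with mm width/height → 1 unit = 1 mm. Flip: y_m = 104.238 − y_svg.

**Shape 1** — `<rect>` rectangle, stroke `#008000` → score (S556, F1976). Machine vertices: (126.586,84.421) → (221.105,84.421) → (221.105,74.122) → (126.586,74.122) → (126.586,84.421). Closed: final G1 returns to the first vertex.

**Shape 2** — `<polygon>` regular polygon, stroke `#008000` → score (S556, F1976). Machine vertices: (182.146,48.876) → (185.147,72.827) → (204.206,87.642) → (228.157,84.641) → (242.972,65.582) → (239.971,41.631) → (220.912,26.816) → (196.961,29.817) → (182.146,48.876). Closed: final G1 returns to the first vertex.

**Shape 3** — `<path>` regular polygon, stroke `#ff8800` → engrave (S262, F3034). Machine vertices: (107.869,42.404) → (96.668,32.176) → (83.480,39.668) → (86.530,54.525) → (101.603,56.216) → (107.869,42.404). Closed: final G1 returns to the first vertex.

**Shape 4** — `<circle>` circle, stroke `#008000` → score (S556, F1976). Machine vertices: (191.296,35.532) → (188.098,41.071) → (181.702,41.071) → (178.504,35.532) → (181.702,29.993) → (188.098,29.993) → (191.296,35.532). Closed: final G1 returns to the first vertex.

G21
G90
G00 X126.586 Y84.421
M3 S556
G1 X221.105 Y84.421 F1976
G1 X221.105 Y74.122
G1 X126.586 Y74.122
G1 X126.586 Y84.421
G00 X182.146 Y48.876
M3 S556
G1 X185.147 Y72.827 F1976
G1 X204.206 Y87.642
G1 X228.157 Y84.641
G1 X242.972 Y65.582
G1 X239.971 Y41.631
G1 X220.912 Y26.816
G1 X196.961 Y29.817
G1 X182.146 Y48.876
G00 X107.869 Y42.404
M3 S262
G1 X96.668 Y32.176 F3034
G1 X83.480 Y39.668
G1 X86.530 Y54.525
G1 X101.603 Y56.216
G1 X107.869 Y42.404
G00 X191.296 Y35.532
M3 S556
G1 X188.098 Y41.071 F1976
G1 X181.702 Y41.071
G1 X178.504 Y35.532
G1 X181.702 Y29.993
G1 X188.098 Y29.993
G1 X191.296 Y35.532
M5
G00 X0.000 Y0.000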